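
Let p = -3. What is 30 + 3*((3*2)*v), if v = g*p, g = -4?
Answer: 246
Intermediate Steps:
v = 12 (v = -4*(-3) = 12)
30 + 3*((3*2)*v) = 30 + 3*((3*2)*12) = 30 + 3*(6*12) = 30 + 3*72 = 30 + 216 = 246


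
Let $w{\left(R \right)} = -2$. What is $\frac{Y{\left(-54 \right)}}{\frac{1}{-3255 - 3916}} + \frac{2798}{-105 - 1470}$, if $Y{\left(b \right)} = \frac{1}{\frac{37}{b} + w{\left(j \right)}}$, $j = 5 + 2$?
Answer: $\frac{121897568}{45675} \approx 2668.8$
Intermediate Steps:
$j = 7$
$Y{\left(b \right)} = \frac{1}{-2 + \frac{37}{b}}$ ($Y{\left(b \right)} = \frac{1}{\frac{37}{b} - 2} = \frac{1}{-2 + \frac{37}{b}}$)
$\frac{Y{\left(-54 \right)}}{\frac{1}{-3255 - 3916}} + \frac{2798}{-105 - 1470} = \frac{\left(-54\right) \frac{1}{37 - -108}}{\frac{1}{-3255 - 3916}} + \frac{2798}{-105 - 1470} = \frac{\left(-54\right) \frac{1}{37 + 108}}{\frac{1}{-7171}} + \frac{2798}{-105 - 1470} = \frac{\left(-54\right) \frac{1}{145}}{- \frac{1}{7171}} + \frac{2798}{-1575} = \left(-54\right) \frac{1}{145} \left(-7171\right) + 2798 \left(- \frac{1}{1575}\right) = \left(- \frac{54}{145}\right) \left(-7171\right) - \frac{2798}{1575} = \frac{387234}{145} - \frac{2798}{1575} = \frac{121897568}{45675}$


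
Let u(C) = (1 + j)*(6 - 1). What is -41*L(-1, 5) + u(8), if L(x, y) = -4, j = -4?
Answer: 149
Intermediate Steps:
u(C) = -15 (u(C) = (1 - 4)*(6 - 1) = -3*5 = -15)
-41*L(-1, 5) + u(8) = -41*(-4) - 15 = 164 - 15 = 149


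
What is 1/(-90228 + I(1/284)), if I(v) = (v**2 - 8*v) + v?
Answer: -80656/7277431555 ≈ -1.1083e-5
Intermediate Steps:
I(v) = v**2 - 7*v
1/(-90228 + I(1/284)) = 1/(-90228 + (-7 + 1/284)/284) = 1/(-90228 + (1/284)*(-1987/284)) = 1/(-90228 - 1987/80656) = 1/(-7277431555/80656) = -80656/7277431555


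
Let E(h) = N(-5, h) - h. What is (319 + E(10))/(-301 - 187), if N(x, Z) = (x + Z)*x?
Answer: -71/122 ≈ -0.58197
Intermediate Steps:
N(x, Z) = x*(Z + x) (N(x, Z) = (Z + x)*x = x*(Z + x))
E(h) = 25 - 6*h (E(h) = -5*(h - 5) - h = -5*(-5 + h) - h = (25 - 5*h) - h = 25 - 6*h)
(319 + E(10))/(-301 - 187) = (319 + (25 - 6*10))/(-301 - 187) = (319 + (25 - 60))/(-488) = (319 - 35)*(-1/488) = 284*(-1/488) = -71/122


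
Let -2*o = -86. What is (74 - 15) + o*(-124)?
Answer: -5273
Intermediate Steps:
o = 43 (o = -½*(-86) = 43)
(74 - 15) + o*(-124) = (74 - 15) + 43*(-124) = 59 - 5332 = -5273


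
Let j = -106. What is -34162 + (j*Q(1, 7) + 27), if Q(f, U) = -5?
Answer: -33605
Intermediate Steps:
-34162 + (j*Q(1, 7) + 27) = -34162 + (-106*(-5) + 27) = -34162 + (530 + 27) = -34162 + 557 = -33605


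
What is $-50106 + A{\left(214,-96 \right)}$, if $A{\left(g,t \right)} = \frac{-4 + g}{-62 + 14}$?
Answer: $- \frac{400883}{8} \approx -50110.0$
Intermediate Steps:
$A{\left(g,t \right)} = \frac{1}{12} - \frac{g}{48}$ ($A{\left(g,t \right)} = \frac{-4 + g}{-48} = \left(-4 + g\right) \left(- \frac{1}{48}\right) = \frac{1}{12} - \frac{g}{48}$)
$-50106 + A{\left(214,-96 \right)} = -50106 + \left(\frac{1}{12} - \frac{107}{24}\right) = -50106 - \frac{35}{8} = - \frac{400883}{8}$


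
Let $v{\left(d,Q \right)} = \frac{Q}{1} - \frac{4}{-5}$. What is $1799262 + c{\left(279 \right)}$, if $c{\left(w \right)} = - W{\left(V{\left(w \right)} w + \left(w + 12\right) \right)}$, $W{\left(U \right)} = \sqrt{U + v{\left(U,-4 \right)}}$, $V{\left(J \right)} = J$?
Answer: $1799262 - \frac{2 \sqrt{488305}}{5} \approx 1.799 \cdot 10^{6}$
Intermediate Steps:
$v{\left(d,Q \right)} = \frac{4}{5} + Q$ ($v{\left(d,Q \right)} = Q 1 - - \frac{4}{5} = Q + \frac{4}{5} = \frac{4}{5} + Q$)
$W{\left(U \right)} = \sqrt{- \frac{16}{5} + U}$ ($W{\left(U \right)} = \sqrt{U + \left(\frac{4}{5} - 4\right)} = \sqrt{U - \frac{16}{5}} = \sqrt{- \frac{16}{5} + U}$)
$c{\left(w \right)} = - \frac{\sqrt{220 + 25 w + 25 w^{2}}}{5}$ ($c{\left(w \right)} = - \frac{\sqrt{-80 + 25 \left(w w + \left(w + 12\right)\right)}}{5} = - \frac{\sqrt{-80 + 25 \left(w^{2} + \left(12 + w\right)\right)}}{5} = - \frac{\sqrt{-80 + 25 \left(12 + w + w^{2}\right)}}{5} = - \frac{\sqrt{-80 + \left(300 + 25 w + 25 w^{2}\right)}}{5} = - \frac{\sqrt{220 + 25 w + 25 w^{2}}}{5}$)
$1799262 + c{\left(279 \right)} = 1799262 - \frac{\sqrt{220 + 25 \cdot 279 + 25 \cdot 279^{2}}}{5} = 1799262 - \frac{\sqrt{220 + 6975 + 25 \cdot 77841}}{5} = 1799262 - \frac{\sqrt{220 + 6975 + 1946025}}{5} = 1799262 - \frac{\sqrt{1953220}}{5} = 1799262 - \frac{2 \sqrt{488305}}{5}$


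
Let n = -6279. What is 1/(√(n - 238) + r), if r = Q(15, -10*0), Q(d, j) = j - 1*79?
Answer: -79/12758 - 7*I*√133/12758 ≈ -0.0061922 - 0.0063276*I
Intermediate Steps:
Q(d, j) = -79 + j (Q(d, j) = j - 79 = -79 + j)
r = -79 (r = -79 - 10*0 = -79 + 0 = -79)
1/(√(n - 238) + r) = 1/(√(-6279 - 238) - 79) = 1/(√(-6517) - 79) = 1/(7*I*√133 - 79) = 1/(-79 + 7*I*√133)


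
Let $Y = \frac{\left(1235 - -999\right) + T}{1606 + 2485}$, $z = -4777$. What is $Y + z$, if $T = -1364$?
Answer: $- \frac{19541837}{4091} \approx -4776.8$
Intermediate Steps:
$Y = \frac{870}{4091}$ ($Y = \frac{\left(1235 - -999\right) - 1364}{1606 + 2485} = \frac{\left(1235 + 999\right) - 1364}{4091} = \left(2234 - 1364\right) \frac{1}{4091} = 870 \cdot \frac{1}{4091} = \frac{870}{4091} \approx 0.21266$)
$Y + z = \frac{870}{4091} - 4777 = - \frac{19541837}{4091}$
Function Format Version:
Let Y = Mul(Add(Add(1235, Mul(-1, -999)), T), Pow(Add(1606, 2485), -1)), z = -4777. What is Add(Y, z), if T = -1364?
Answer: Rational(-19541837, 4091) ≈ -4776.8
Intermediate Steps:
Y = Rational(870, 4091) (Y = Mul(Add(Add(1235, Mul(-1, -999)), -1364), Pow(Add(1606, 2485), -1)) = Mul(Add(Add(1235, 999), -1364), Pow(4091, -1)) = Mul(Add(2234, -1364), Rational(1, 4091)) = Mul(870, Rational(1, 4091)) = Rational(870, 4091) ≈ 0.21266)
Add(Y, z) = Add(Rational(870, 4091), -4777) = Rational(-19541837, 4091)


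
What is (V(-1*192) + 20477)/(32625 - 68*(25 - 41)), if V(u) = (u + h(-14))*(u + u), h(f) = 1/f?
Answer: 659627/235991 ≈ 2.7951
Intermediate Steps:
V(u) = 2*u*(-1/14 + u) (V(u) = (u + 1/(-14))*(u + u) = (u - 1/14)*(2*u) = (-1/14 + u)*(2*u) = 2*u*(-1/14 + u))
(V(-1*192) + 20477)/(32625 - 68*(25 - 41)) = ((-1*192)*(-1 + 14*(-1*192))/7 + 20477)/(32625 - 68*(25 - 41)) = ((⅐)*(-192)*(-1 + 14*(-192)) + 20477)/(32625 - 68*(-16)) = ((⅐)*(-192)*(-1 - 2688) + 20477)/(32625 + 1088) = ((⅐)*(-192)*(-2689) + 20477)/33713 = (516288/7 + 20477)*(1/33713) = (659627/7)*(1/33713) = 659627/235991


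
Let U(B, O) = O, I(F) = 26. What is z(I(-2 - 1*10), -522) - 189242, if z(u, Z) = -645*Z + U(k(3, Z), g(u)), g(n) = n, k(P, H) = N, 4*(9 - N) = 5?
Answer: 147474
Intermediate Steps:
N = 31/4 (N = 9 - 1/4*5 = 9 - 5/4 = 31/4 ≈ 7.7500)
k(P, H) = 31/4
z(u, Z) = u - 645*Z (z(u, Z) = -645*Z + u = u - 645*Z)
z(I(-2 - 1*10), -522) - 189242 = (26 - 645*(-522)) - 189242 = (26 + 336690) - 189242 = 336716 - 189242 = 147474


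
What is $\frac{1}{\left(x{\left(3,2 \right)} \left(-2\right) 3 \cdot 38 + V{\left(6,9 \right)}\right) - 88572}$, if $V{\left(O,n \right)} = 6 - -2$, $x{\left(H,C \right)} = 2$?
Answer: $- \frac{1}{89020} \approx -1.1233 \cdot 10^{-5}$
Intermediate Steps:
$V{\left(O,n \right)} = 8$ ($V{\left(O,n \right)} = 6 + 2 = 8$)
$\frac{1}{\left(x{\left(3,2 \right)} \left(-2\right) 3 \cdot 38 + V{\left(6,9 \right)}\right) - 88572} = \frac{1}{\left(2 \left(-2\right) 3 \cdot 38 + 8\right) - 88572} = \frac{1}{\left(\left(-4\right) 3 \cdot 38 + 8\right) - 88572} = \frac{1}{\left(\left(-12\right) 38 + 8\right) - 88572} = \frac{1}{\left(-456 + 8\right) - 88572} = \frac{1}{-448 - 88572} = \frac{1}{-89020} = - \frac{1}{89020}$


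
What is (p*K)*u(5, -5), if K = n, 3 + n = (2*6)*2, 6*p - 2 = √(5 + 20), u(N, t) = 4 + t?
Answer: -49/2 ≈ -24.500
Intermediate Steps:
p = 7/6 (p = ⅓ + √(5 + 20)/6 = ⅓ + √25/6 = ⅓ + (⅙)*5 = ⅓ + ⅚ = 7/6 ≈ 1.1667)
n = 21 (n = -3 + (2*6)*2 = -3 + 12*2 = -3 + 24 = 21)
K = 21
(p*K)*u(5, -5) = ((7/6)*21)*(4 - 5) = (49/2)*(-1) = -49/2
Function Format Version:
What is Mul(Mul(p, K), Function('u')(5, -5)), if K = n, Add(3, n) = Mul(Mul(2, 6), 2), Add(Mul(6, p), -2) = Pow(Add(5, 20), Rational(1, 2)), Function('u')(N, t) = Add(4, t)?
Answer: Rational(-49, 2) ≈ -24.500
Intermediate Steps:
p = Rational(7, 6) (p = Add(Rational(1, 3), Mul(Rational(1, 6), Pow(Add(5, 20), Rational(1, 2)))) = Add(Rational(1, 3), Mul(Rational(1, 6), Pow(25, Rational(1, 2)))) = Add(Rational(1, 3), Mul(Rational(1, 6), 5)) = Add(Rational(1, 3), Rational(5, 6)) = Rational(7, 6) ≈ 1.1667)
n = 21 (n = Add(-3, Mul(Mul(2, 6), 2)) = Add(-3, Mul(12, 2)) = Add(-3, 24) = 21)
K = 21
Mul(Mul(p, K), Function('u')(5, -5)) = Mul(Mul(Rational(7, 6), 21), Add(4, -5)) = Mul(Rational(49, 2), -1) = Rational(-49, 2)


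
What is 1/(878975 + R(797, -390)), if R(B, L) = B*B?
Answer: 1/1514184 ≈ 6.6042e-7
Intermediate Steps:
R(B, L) = B**2
1/(878975 + R(797, -390)) = 1/(878975 + 797**2) = 1/(878975 + 635209) = 1/1514184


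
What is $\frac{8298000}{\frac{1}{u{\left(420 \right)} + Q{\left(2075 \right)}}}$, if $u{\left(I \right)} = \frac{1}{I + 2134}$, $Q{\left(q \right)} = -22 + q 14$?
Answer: $\frac{307596541437000}{1277} \approx 2.4087 \cdot 10^{11}$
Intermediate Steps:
$Q{\left(q \right)} = -22 + 14 q$
$u{\left(I \right)} = \frac{1}{2134 + I}$
$\frac{8298000}{\frac{1}{u{\left(420 \right)} + Q{\left(2075 \right)}}} = \frac{8298000}{\frac{1}{\frac{1}{2134 + 420} + \left(-22 + 14 \cdot 2075\right)}} = \frac{8298000}{\frac{1}{\frac{1}{2554} + \left(-22 + 29050\right)}} = \frac{8298000}{\frac{1}{\frac{1}{2554} + 29028}} = \frac{8298000}{\frac{1}{\frac{74137513}{2554}}} = \frac{8298000}{\frac{2554}{74137513}} = 8298000 \cdot \frac{74137513}{2554} = \frac{307596541437000}{1277}$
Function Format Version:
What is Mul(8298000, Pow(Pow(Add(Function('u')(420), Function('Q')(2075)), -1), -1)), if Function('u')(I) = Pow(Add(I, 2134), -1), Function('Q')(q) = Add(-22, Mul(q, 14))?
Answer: Rational(307596541437000, 1277) ≈ 2.4087e+11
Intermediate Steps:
Function('Q')(q) = Add(-22, Mul(14, q))
Function('u')(I) = Pow(Add(2134, I), -1)
Mul(8298000, Pow(Pow(Add(Function('u')(420), Function('Q')(2075)), -1), -1)) = Mul(8298000, Pow(Pow(Add(Pow(Add(2134, 420), -1), Add(-22, Mul(14, 2075))), -1), -1)) = Mul(8298000, Pow(Pow(Add(Pow(2554, -1), Add(-22, 29050)), -1), -1)) = Mul(8298000, Pow(Pow(Add(Rational(1, 2554), 29028), -1), -1)) = Mul(8298000, Pow(Pow(Rational(74137513, 2554), -1), -1)) = Mul(8298000, Pow(Rational(2554, 74137513), -1)) = Mul(8298000, Rational(74137513, 2554)) = Rational(307596541437000, 1277)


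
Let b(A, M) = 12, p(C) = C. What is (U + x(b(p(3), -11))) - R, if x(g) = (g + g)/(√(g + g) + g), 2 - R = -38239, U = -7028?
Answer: -226333/5 - 2*√6/5 ≈ -45268.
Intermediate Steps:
R = 38241 (R = 2 - 1*(-38239) = 2 + 38239 = 38241)
x(g) = 2*g/(g + √2*√g) (x(g) = (2*g)/(√(2*g) + g) = (2*g)/(√2*√g + g) = (2*g)/(g + √2*√g) = 2*g/(g + √2*√g))
(U + x(b(p(3), -11))) - R = (-7028 + 2*12/(12 + √2*√12)) - 1*38241 = (-7028 + 2*12/(12 + √2*(2*√3))) - 38241 = (-7028 + 2*12/(12 + 2*√6)) - 38241 = (-7028 + 24/(12 + 2*√6)) - 38241 = -45269 + 24/(12 + 2*√6)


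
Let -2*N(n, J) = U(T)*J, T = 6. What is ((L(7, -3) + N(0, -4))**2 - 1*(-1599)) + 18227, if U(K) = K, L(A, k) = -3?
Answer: 19907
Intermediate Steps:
N(n, J) = -3*J
((L(7, -3) + N(0, -4))**2 - 1*(-1599)) + 18227 = ((-3 - 3*(-4))**2 - 1*(-1599)) + 18227 = ((-3 + 12)**2 + 1599) + 18227 = (9**2 + 1599) + 18227 = (81 + 1599) + 18227 = 1680 + 18227 = 19907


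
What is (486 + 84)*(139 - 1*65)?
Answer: 42180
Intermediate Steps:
(486 + 84)*(139 - 1*65) = 570*(139 - 65) = 570*74 = 42180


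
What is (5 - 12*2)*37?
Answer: -703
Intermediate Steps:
(5 - 12*2)*37 = (5 - 24)*37 = -19*37 = -703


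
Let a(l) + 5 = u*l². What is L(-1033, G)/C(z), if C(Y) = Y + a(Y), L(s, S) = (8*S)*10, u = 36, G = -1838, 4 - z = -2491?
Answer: -14704/22410339 ≈ -0.00065613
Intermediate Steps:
z = 2495 (z = 4 - 1*(-2491) = 4 + 2491 = 2495)
a(l) = -5 + 36*l²
L(s, S) = 80*S
C(Y) = -5 + Y + 36*Y² (C(Y) = Y + (-5 + 36*Y²) = -5 + Y + 36*Y²)
L(-1033, G)/C(z) = (80*(-1838))/(-5 + 2495 + 36*2495²) = -147040/(-5 + 2495 + 36*6225025) = -147040/(-5 + 2495 + 224100900) = -147040/224103390 = -147040*1/224103390 = -14704/22410339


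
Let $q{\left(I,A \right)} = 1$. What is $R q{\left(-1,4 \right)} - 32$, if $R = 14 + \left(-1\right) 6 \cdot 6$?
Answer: $-54$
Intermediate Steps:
$R = -22$ ($R = 14 - 36 = -22$)
$R q{\left(-1,4 \right)} - 32 = \left(-22\right) 1 - 32 = -22 - 32 = -54$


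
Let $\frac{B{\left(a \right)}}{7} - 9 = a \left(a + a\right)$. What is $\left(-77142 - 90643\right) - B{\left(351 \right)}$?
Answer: $-1892662$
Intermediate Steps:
$B{\left(a \right)} = 63 + 14 a^{2}$ ($B{\left(a \right)} = 63 + 7 a \left(a + a\right) = 63 + 7 a 2 a = 63 + 7 \cdot 2 a^{2} = 63 + 14 a^{2}$)
$\left(-77142 - 90643\right) - B{\left(351 \right)} = \left(-77142 - 90643\right) - \left(63 + 14 \cdot 351^{2}\right) = -167785 - \left(63 + 14 \cdot 123201\right) = -167785 - \left(63 + 1724814\right) = -167785 - 1724877 = -1892662$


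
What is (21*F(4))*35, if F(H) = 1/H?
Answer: 735/4 ≈ 183.75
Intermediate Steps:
(21*F(4))*35 = (21/4)*35 = 735/4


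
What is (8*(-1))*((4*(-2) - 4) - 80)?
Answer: 736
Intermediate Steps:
(8*(-1))*((4*(-2) - 4) - 80) = -8*((-8 - 4) - 80) = -8*(-12 - 80) = -8*(-92) = 736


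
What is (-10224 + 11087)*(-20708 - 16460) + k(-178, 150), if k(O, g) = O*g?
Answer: -32102684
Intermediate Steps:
(-10224 + 11087)*(-20708 - 16460) + k(-178, 150) = (-10224 + 11087)*(-20708 - 16460) - 178*150 = 863*(-37168) - 26700 = -32075984 - 26700 = -32102684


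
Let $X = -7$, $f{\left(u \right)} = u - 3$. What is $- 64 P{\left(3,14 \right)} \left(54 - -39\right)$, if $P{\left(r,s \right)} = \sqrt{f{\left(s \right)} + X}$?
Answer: $-11904$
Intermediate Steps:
$f{\left(u \right)} = -3 + u$
$P{\left(r,s \right)} = \sqrt{-10 + s}$ ($P{\left(r,s \right)} = \sqrt{\left(-3 + s\right) - 7} = \sqrt{-10 + s}$)
$- 64 P{\left(3,14 \right)} \left(54 - -39\right) = - 64 \sqrt{-10 + 14} \left(54 - -39\right) = - 64 \sqrt{4} \left(54 + 39\right) = \left(-64\right) 2 \cdot 93 = \left(-128\right) 93 = -11904$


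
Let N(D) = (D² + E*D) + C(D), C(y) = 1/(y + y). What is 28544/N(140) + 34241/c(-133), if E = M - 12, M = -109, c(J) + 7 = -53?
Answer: -2780354649/4965340 ≈ -559.95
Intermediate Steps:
c(J) = -60 (c(J) = -7 - 53 = -60)
E = -121 (E = -109 - 12 = -121)
C(y) = 1/(2*y)
N(D) = D² + 1/(2*D) - 121*D (N(D) = (D² - 121*D) + 1/(2*D) = D² + 1/(2*D) - 121*D)
28544/N(140) + 34241/c(-133) = 28544/(140² + (½)/140 - 121*140) + 34241/(-60) = 28544/(19600 + (½)*(1/140) - 16940) + 34241*(-1/60) = 28544/(19600 + 1/280 - 16940) - 34241/60 = 28544/(744801/280) - 34241/60 = 28544*(280/744801) - 34241/60 = 7992320/744801 - 34241/60 = -2780354649/4965340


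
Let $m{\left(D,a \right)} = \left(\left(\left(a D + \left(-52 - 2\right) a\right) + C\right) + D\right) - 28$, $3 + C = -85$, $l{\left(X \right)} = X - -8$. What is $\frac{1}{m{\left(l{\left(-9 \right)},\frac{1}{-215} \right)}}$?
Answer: $- \frac{43}{5020} \approx -0.0085657$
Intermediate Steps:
$l{\left(X \right)} = 8 + X$ ($l{\left(X \right)} = X + 8 = 8 + X$)
$C = -88$ ($C = -3 - 85 = -88$)
$m{\left(D,a \right)} = -116 + D - 54 a + D a$ ($m{\left(D,a \right)} = \left(\left(\left(a D + \left(-52 - 2\right) a\right) - 88\right) + D\right) - 28 = \left(\left(\left(D a + \left(-52 - 2\right) a\right) - 88\right) + D\right) - 28 = \left(\left(\left(D a - 54 a\right) - 88\right) + D\right) - 28 = \left(\left(\left(- 54 a + D a\right) - 88\right) + D\right) - 28 = \left(\left(-88 - 54 a + D a\right) + D\right) - 28 = \left(-88 + D - 54 a + D a\right) - 28 = -116 + D - 54 a + D a$)
$\frac{1}{m{\left(l{\left(-9 \right)},\frac{1}{-215} \right)}} = \frac{1}{-116 + \left(8 - 9\right) - \frac{54}{-215} + \frac{8 - 9}{-215}} = \frac{1}{-116 - 1 - - \frac{54}{215} - - \frac{1}{215}} = \frac{1}{-116 - 1 + \frac{54}{215} + \frac{1}{215}} = \frac{1}{- \frac{5020}{43}} = - \frac{43}{5020}$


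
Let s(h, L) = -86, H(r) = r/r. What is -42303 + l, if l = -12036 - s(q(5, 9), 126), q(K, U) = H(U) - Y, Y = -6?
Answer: -54253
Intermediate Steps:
H(r) = 1
q(K, U) = 7 (q(K, U) = 1 - 1*(-6) = 1 + 6 = 7)
l = -11950 (l = -12036 - 1*(-86) = -12036 + 86 = -11950)
-42303 + l = -42303 - 11950 = -54253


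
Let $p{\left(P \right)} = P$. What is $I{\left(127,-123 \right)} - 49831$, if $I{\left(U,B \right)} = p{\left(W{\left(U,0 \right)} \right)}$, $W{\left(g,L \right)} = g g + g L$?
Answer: $-33702$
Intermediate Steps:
$W{\left(g,L \right)} = g^{2} + L g$
$I{\left(U,B \right)} = U^{2}$ ($I{\left(U,B \right)} = U \left(0 + U\right) = U U = U^{2}$)
$I{\left(127,-123 \right)} - 49831 = 127^{2} - 49831 = 16129 - 49831 = -33702$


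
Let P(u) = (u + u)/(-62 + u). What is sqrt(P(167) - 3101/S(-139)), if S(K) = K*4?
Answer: sqrt(7462554855)/29190 ≈ 2.9594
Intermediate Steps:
S(K) = 4*K
P(u) = 2*u/(-62 + u) (P(u) = (2*u)/(-62 + u) = 2*u/(-62 + u))
sqrt(P(167) - 3101/S(-139)) = sqrt(2*167/(-62 + 167) - 3101/(4*(-139))) = sqrt(2*167/105 - 3101/(-556)) = sqrt(2*167*(1/105) - 3101*(-1/556)) = sqrt(334/105 + 3101/556) = sqrt(511309/58380) = sqrt(7462554855)/29190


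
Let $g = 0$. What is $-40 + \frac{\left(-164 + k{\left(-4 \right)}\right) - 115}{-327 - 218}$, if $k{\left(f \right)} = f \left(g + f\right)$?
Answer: $- \frac{21537}{545} \approx -39.517$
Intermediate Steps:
$k{\left(f \right)} = f^{2}$ ($k{\left(f \right)} = f \left(0 + f\right) = f f = f^{2}$)
$-40 + \frac{\left(-164 + k{\left(-4 \right)}\right) - 115}{-327 - 218} = -40 + \frac{\left(-164 + \left(-4\right)^{2}\right) - 115}{-327 - 218} = -40 + \frac{\left(-164 + 16\right) - 115}{-545} = -40 + \left(-148 - 115\right) \left(- \frac{1}{545}\right) = -40 - - \frac{263}{545} = -40 + \frac{263}{545} = - \frac{21537}{545}$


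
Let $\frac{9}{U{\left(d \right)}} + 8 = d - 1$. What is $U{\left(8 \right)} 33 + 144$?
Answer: $-153$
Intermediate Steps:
$U{\left(d \right)} = \frac{9}{-9 + d}$ ($U{\left(d \right)} = \frac{9}{-8 + \left(d - 1\right)} = \frac{9}{-8 + \left(-1 + d\right)} = \frac{9}{-9 + d}$)
$U{\left(8 \right)} 33 + 144 = \frac{9}{-9 + 8} \cdot 33 + 144 = \frac{9}{-1} \cdot 33 + 144 = 9 \left(-1\right) 33 + 144 = \left(-9\right) 33 + 144 = -297 + 144 = -153$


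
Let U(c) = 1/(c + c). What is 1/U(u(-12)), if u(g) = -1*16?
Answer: -32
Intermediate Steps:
u(g) = -16
U(c) = 1/(2*c)
1/U(u(-12)) = 1/((½)/(-16)) = 1/((½)*(-1/16)) = 1/(-1/32) = -32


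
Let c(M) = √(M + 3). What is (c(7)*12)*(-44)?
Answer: -528*√10 ≈ -1669.7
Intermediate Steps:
c(M) = √(3 + M)
(c(7)*12)*(-44) = (√(3 + 7)*12)*(-44) = (√10*12)*(-44) = (12*√10)*(-44) = -528*√10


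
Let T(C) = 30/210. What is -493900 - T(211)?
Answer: -3457301/7 ≈ -4.9390e+5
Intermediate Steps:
T(C) = 1/7 (T(C) = 30*(1/210) = 1/7)
-493900 - T(211) = -493900 - 1*1/7 = -493900 - 1/7 = -3457301/7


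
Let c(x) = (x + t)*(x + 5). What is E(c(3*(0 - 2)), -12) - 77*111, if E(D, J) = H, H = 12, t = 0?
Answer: -8535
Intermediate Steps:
c(x) = x*(5 + x) (c(x) = (x + 0)*(x + 5) = x*(5 + x))
E(D, J) = 12
E(c(3*(0 - 2)), -12) - 77*111 = 12 - 77*111 = 12 - 8547 = -8535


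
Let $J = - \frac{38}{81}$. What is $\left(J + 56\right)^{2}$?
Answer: $\frac{20232004}{6561} \approx 3083.7$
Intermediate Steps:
$J = - \frac{38}{81}$ ($J = \left(-38\right) \frac{1}{81} = - \frac{38}{81} \approx -0.46914$)
$\left(J + 56\right)^{2} = \left(- \frac{38}{81} + 56\right)^{2} = \left(\frac{4498}{81}\right)^{2} = \frac{20232004}{6561}$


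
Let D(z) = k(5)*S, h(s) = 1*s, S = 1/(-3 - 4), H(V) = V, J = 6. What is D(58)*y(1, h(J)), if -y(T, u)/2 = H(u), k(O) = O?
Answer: 60/7 ≈ 8.5714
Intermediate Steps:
S = -⅐ (S = 1/(-7) = -⅐ ≈ -0.14286)
h(s) = s
y(T, u) = -2*u
D(z) = -5/7 (D(z) = 5*(-⅐) = -5/7)
D(58)*y(1, h(J)) = -(-10)*6/7 = -5/7*(-12) = 60/7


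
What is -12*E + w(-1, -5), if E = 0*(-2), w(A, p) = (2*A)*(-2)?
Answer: 4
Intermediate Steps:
w(A, p) = -4*A
E = 0
-12*E + w(-1, -5) = -12*0 - 4*(-1) = 0 + 4 = 4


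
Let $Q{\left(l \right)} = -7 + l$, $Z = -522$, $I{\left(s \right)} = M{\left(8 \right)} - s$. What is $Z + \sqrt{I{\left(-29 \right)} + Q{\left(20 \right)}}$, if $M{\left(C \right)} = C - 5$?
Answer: $-522 + 3 \sqrt{5} \approx -515.29$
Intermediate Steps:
$M{\left(C \right)} = -5 + C$
$I{\left(s \right)} = 3 - s$ ($I{\left(s \right)} = \left(-5 + 8\right) - s = 3 - s$)
$Z + \sqrt{I{\left(-29 \right)} + Q{\left(20 \right)}} = -522 + \sqrt{\left(3 - -29\right) + \left(-7 + 20\right)} = -522 + \sqrt{\left(3 + 29\right) + 13} = -522 + \sqrt{32 + 13} = -522 + \sqrt{45} = -522 + 3 \sqrt{5}$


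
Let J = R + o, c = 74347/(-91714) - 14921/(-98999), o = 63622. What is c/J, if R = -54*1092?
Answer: -855973437/6036633115292 ≈ -0.00014180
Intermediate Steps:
R = -58968
c = -855973437/1297084898 (c = 74347*(-1/91714) - 14921*(-1/98999) = -10621/13102 + 14921/98999 = -855973437/1297084898 ≈ -0.65992)
J = 4654 (J = -58968 + 63622 = 4654)
c/J = -855973437/1297084898/4654 = -855973437/1297084898*1/4654 = -855973437/6036633115292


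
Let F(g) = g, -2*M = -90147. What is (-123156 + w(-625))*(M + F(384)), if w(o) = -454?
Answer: -5619001575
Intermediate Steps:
M = 90147/2 (M = -1/2*(-90147) = 90147/2 ≈ 45074.)
(-123156 + w(-625))*(M + F(384)) = (-123156 - 454)*(90147/2 + 384) = -123610*90915/2 = -5619001575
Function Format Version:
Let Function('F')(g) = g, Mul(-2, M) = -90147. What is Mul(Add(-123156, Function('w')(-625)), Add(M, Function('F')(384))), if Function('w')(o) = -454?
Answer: -5619001575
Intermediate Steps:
M = Rational(90147, 2) (M = Mul(Rational(-1, 2), -90147) = Rational(90147, 2) ≈ 45074.)
Mul(Add(-123156, Function('w')(-625)), Add(M, Function('F')(384))) = Mul(Add(-123156, -454), Add(Rational(90147, 2), 384)) = Mul(-123610, Rational(90915, 2)) = -5619001575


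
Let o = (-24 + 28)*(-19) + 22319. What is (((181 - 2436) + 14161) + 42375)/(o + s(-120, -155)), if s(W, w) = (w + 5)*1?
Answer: 54281/22093 ≈ 2.4569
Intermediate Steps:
s(W, w) = 5 + w (s(W, w) = (5 + w)*1 = 5 + w)
o = 22243 (o = 4*(-19) + 22319 = -76 + 22319 = 22243)
(((181 - 2436) + 14161) + 42375)/(o + s(-120, -155)) = (((181 - 2436) + 14161) + 42375)/(22243 + (5 - 155)) = ((-2255 + 14161) + 42375)/(22243 - 150) = (11906 + 42375)/22093 = 54281*(1/22093) = 54281/22093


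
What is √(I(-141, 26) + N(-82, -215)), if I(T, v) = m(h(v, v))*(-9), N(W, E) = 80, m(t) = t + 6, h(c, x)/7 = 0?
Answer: √26 ≈ 5.0990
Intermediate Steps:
h(c, x) = 0 (h(c, x) = 7*0 = 0)
m(t) = 6 + t
I(T, v) = -54 (I(T, v) = (6 + 0)*(-9) = 6*(-9) = -54)
√(I(-141, 26) + N(-82, -215)) = √(-54 + 80) = √26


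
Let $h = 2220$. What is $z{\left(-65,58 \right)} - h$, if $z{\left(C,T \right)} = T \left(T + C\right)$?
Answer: $-2626$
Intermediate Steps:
$z{\left(C,T \right)} = T \left(C + T\right)$
$z{\left(-65,58 \right)} - h = 58 \left(-65 + 58\right) - 2220 = 58 \left(-7\right) - 2220 = -406 - 2220 = -2626$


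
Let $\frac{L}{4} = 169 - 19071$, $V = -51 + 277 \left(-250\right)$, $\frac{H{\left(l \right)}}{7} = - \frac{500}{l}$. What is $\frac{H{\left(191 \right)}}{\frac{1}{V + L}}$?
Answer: $\frac{507181500}{191} \approx 2.6554 \cdot 10^{6}$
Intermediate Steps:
$H{\left(l \right)} = - \frac{3500}{l}$ ($H{\left(l \right)} = 7 \left(- \frac{500}{l}\right) = - \frac{3500}{l}$)
$V = -69301$ ($V = -51 - 69250 = -69301$)
$L = -75608$ ($L = 4 \left(169 - 19071\right) = 4 \left(-18902\right) = -75608$)
$\frac{H{\left(191 \right)}}{\frac{1}{V + L}} = \frac{\left(-3500\right) \frac{1}{191}}{\frac{1}{-69301 - 75608}} = \frac{\left(-3500\right) \frac{1}{191}}{\frac{1}{-144909}} = - \frac{3500}{191 \left(- \frac{1}{144909}\right)} = \left(- \frac{3500}{191}\right) \left(-144909\right) = \frac{507181500}{191}$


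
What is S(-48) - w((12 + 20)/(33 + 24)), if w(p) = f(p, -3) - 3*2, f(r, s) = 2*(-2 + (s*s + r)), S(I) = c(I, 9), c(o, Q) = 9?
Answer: -7/57 ≈ -0.12281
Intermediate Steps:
S(I) = 9
f(r, s) = -4 + 2*r + 2*s**2 (f(r, s) = 2*(-2 + (s**2 + r)) = 2*(-2 + (r + s**2)) = 2*(-2 + r + s**2) = -4 + 2*r + 2*s**2)
w(p) = 8 + 2*p (w(p) = (-4 + 2*p + 2*(-3)**2) - 3*2 = (-4 + 2*p + 2*9) - 6 = (-4 + 2*p + 18) - 6 = (14 + 2*p) - 6 = 8 + 2*p)
S(-48) - w((12 + 20)/(33 + 24)) = 9 - (8 + 2*((12 + 20)/(33 + 24))) = 9 - (8 + 2*(32/57)) = 9 - (8 + 64/57) = 9 - 1*520/57 = 9 - 520/57 = -7/57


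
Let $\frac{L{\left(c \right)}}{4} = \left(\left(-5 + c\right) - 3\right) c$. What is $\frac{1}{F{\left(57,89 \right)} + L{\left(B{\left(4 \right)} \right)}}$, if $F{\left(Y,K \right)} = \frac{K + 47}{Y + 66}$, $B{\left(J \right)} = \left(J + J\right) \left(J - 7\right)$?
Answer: $\frac{123}{377992} \approx 0.0003254$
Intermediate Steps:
$B{\left(J \right)} = 2 J \left(-7 + J\right)$
$L{\left(c \right)} = 4 c \left(-8 + c\right)$ ($L{\left(c \right)} = 4 \left(\left(-5 + c\right) - 3\right) c = 4 \left(-8 + c\right) c = 4 c \left(-8 + c\right)$)
$F{\left(Y,K \right)} = \frac{47 + K}{66 + Y}$
$\frac{1}{F{\left(57,89 \right)} + L{\left(B{\left(4 \right)} \right)}} = \frac{1}{\frac{47 + 89}{66 + 57} + 4 \cdot 2 \cdot 4 \left(-7 + 4\right) \left(-8 + 2 \cdot 4 \left(-7 + 4\right)\right)} = \frac{1}{\frac{1}{123} \cdot 136 + 4 \cdot 2 \cdot 4 \left(-3\right) \left(-8 + 2 \cdot 4 \left(-3\right)\right)} = \frac{1}{\frac{1}{123} \cdot 136 + 4 \left(-24\right) \left(-8 - 24\right)} = \frac{1}{\frac{136}{123} + 4 \left(-24\right) \left(-32\right)} = \frac{1}{\frac{136}{123} + 3072} = \frac{1}{\frac{377992}{123}} = \frac{123}{377992}$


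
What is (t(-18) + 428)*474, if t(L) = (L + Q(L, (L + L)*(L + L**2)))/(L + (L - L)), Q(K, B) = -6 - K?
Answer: 203030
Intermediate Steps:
t(L) = -6/L (t(L) = (L + (-6 - L))/(L + (L - L)) = -6/(L + 0) = -6/L)
(t(-18) + 428)*474 = (-6/(-18) + 428)*474 = (-6*(-1/18) + 428)*474 = (1/3 + 428)*474 = (1285/3)*474 = 203030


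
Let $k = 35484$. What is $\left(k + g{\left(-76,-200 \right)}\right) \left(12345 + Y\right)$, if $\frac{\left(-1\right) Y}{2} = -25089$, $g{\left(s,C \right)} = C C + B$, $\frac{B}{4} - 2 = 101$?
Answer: $4745245608$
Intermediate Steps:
$B = 412$ ($B = 8 + 4 \cdot 101 = 8 + 404 = 412$)
$g{\left(s,C \right)} = 412 + C^{2}$ ($g{\left(s,C \right)} = C C + 412 = C^{2} + 412 = 412 + C^{2}$)
$Y = 50178$ ($Y = \left(-2\right) \left(-25089\right) = 50178$)
$\left(k + g{\left(-76,-200 \right)}\right) \left(12345 + Y\right) = \left(35484 + \left(412 + \left(-200\right)^{2}\right)\right) \left(12345 + 50178\right) = \left(35484 + \left(412 + 40000\right)\right) 62523 = \left(35484 + 40412\right) 62523 = 75896 \cdot 62523 = 4745245608$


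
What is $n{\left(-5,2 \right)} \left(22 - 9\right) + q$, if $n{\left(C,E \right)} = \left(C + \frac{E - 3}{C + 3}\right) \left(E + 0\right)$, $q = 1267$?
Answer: $1150$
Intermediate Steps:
$n{\left(C,E \right)} = E \left(C + \frac{-3 + E}{3 + C}\right)$ ($n{\left(C,E \right)} = \left(C + \frac{-3 + E}{3 + C}\right) E = E \left(C + \frac{-3 + E}{3 + C}\right)$)
$n{\left(-5,2 \right)} \left(22 - 9\right) + q = \frac{2 \left(-3 + 2 + \left(-5\right)^{2} + 3 \left(-5\right)\right)}{3 - 5} \left(22 - 9\right) + 1267 = \frac{2 \left(-3 + 2 + 25 - 15\right)}{-2} \cdot 13 + 1267 = 2 \left(- \frac{1}{2}\right) 9 \cdot 13 + 1267 = \left(-9\right) 13 + 1267 = -117 + 1267 = 1150$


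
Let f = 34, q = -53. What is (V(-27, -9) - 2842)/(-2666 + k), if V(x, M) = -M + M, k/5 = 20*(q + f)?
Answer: 1421/2283 ≈ 0.62243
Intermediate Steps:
k = -1900 (k = 5*(20*(-53 + 34)) = 5*(20*(-19)) = 5*(-380) = -1900)
V(x, M) = 0
(V(-27, -9) - 2842)/(-2666 + k) = (0 - 2842)/(-2666 - 1900) = -2842/(-4566) = -2842*(-1/4566) = 1421/2283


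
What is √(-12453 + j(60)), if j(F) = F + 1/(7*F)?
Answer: I*√546531195/210 ≈ 111.32*I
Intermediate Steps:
j(F) = F + 1/(7*F)
√(-12453 + j(60)) = √(-12453 + (60 + (⅐)/60)) = √(-12453 + (60 + (⅐)*(1/60))) = √(-12453 + (60 + 1/420)) = √(-12453 + 25201/420) = √(-5205059/420) = I*√546531195/210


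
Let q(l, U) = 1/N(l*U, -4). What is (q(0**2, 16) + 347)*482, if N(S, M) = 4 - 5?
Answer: 166772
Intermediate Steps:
N(S, M) = -1
q(l, U) = -1 (q(l, U) = 1/(-1) = -1)
(q(0**2, 16) + 347)*482 = (-1 + 347)*482 = 346*482 = 166772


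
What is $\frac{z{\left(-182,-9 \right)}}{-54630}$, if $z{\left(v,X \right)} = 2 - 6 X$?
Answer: $- \frac{28}{27315} \approx -0.0010251$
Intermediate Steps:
$\frac{z{\left(-182,-9 \right)}}{-54630} = \frac{2 - -54}{-54630} = \left(2 + 54\right) \left(- \frac{1}{54630}\right) = 56 \left(- \frac{1}{54630}\right) = - \frac{28}{27315}$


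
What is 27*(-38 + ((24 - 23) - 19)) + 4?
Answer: -1508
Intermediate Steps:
27*(-38 + ((24 - 23) - 19)) + 4 = 27*(-38 + (1 - 19)) + 4 = 27*(-38 - 18) + 4 = 27*(-56) + 4 = -1512 + 4 = -1508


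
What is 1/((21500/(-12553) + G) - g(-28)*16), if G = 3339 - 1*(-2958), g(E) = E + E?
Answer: 12553/90272229 ≈ 0.00013906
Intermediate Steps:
g(E) = 2*E
G = 6297 (G = 3339 + 2958 = 6297)
1/((21500/(-12553) + G) - g(-28)*16) = 1/((21500/(-12553) + 6297) - 2*(-28)*16) = 1/((21500*(-1/12553) + 6297) - (-56)*16) = 1/((-21500/12553 + 6297) - 1*(-896)) = 1/(79024741/12553 + 896) = 1/(90272229/12553) = 12553/90272229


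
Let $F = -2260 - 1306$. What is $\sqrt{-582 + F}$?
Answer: $2 i \sqrt{1037} \approx 64.405 i$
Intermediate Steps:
$F = -3566$
$\sqrt{-582 + F} = \sqrt{-582 - 3566} = \sqrt{-4148} = 2 i \sqrt{1037}$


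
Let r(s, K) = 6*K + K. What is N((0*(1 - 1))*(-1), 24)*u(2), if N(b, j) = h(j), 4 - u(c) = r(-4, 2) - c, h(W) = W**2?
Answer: -4608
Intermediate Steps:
r(s, K) = 7*K
u(c) = -10 + c (u(c) = 4 - (7*2 - c) = 4 - (14 - c) = 4 + (-14 + c) = -10 + c)
N(b, j) = j**2
N((0*(1 - 1))*(-1), 24)*u(2) = 24**2*(-10 + 2) = 576*(-8) = -4608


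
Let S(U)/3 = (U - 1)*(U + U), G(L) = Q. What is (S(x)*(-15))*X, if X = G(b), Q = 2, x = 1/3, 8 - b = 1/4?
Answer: 40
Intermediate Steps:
b = 31/4 (b = 8 - 1/4 = 8 - 1*¼ = 8 - ¼ = 31/4 ≈ 7.7500)
x = ⅓ ≈ 0.33333
G(L) = 2
S(U) = 6*U*(-1 + U) (S(U) = 3*((U - 1)*(U + U)) = 3*((-1 + U)*(2*U)) = 3*(2*U*(-1 + U)) = 6*U*(-1 + U))
X = 2
(S(x)*(-15))*X = ((6*(⅓)*(-1 + ⅓))*(-15))*2 = ((6*(⅓)*(-⅔))*(-15))*2 = -4/3*(-15)*2 = 20*2 = 40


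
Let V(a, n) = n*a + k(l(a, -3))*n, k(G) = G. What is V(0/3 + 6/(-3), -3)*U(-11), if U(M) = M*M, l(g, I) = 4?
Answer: -726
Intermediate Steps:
U(M) = M**2
V(a, n) = 4*n + a*n (V(a, n) = n*a + 4*n = a*n + 4*n = 4*n + a*n)
V(0/3 + 6/(-3), -3)*U(-11) = -3*(4 + (0/3 + 6/(-3)))*(-11)**2 = -3*(4 + (0*(1/3) + 6*(-1/3)))*121 = -3*(4 + (0 - 2))*121 = -3*(4 - 2)*121 = -3*2*121 = -6*121 = -726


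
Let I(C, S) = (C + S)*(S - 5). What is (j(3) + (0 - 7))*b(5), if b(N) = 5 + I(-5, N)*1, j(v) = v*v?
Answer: 10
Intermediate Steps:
j(v) = v²
I(C, S) = (-5 + S)*(C + S) (I(C, S) = (C + S)*(-5 + S) = (-5 + S)*(C + S))
b(N) = 30 + N² - 10*N (b(N) = 5 + (N² - 5*(-5) - 5*N - 5*N)*1 = 5 + (N² + 25 - 5*N - 5*N)*1 = 5 + (25 + N² - 10*N)*1 = 5 + (25 + N² - 10*N) = 30 + N² - 10*N)
(j(3) + (0 - 7))*b(5) = (3² + (0 - 7))*(30 + 5² - 10*5) = (9 - 7)*(30 + 25 - 50) = 2*5 = 10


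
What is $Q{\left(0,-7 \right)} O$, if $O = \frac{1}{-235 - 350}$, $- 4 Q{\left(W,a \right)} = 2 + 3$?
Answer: $\frac{1}{468} \approx 0.0021368$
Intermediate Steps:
$Q{\left(W,a \right)} = - \frac{5}{4}$ ($Q{\left(W,a \right)} = - \frac{2 + 3}{4} = \left(- \frac{1}{4}\right) 5 = - \frac{5}{4}$)
$O = - \frac{1}{585}$ ($O = \frac{1}{-585} = - \frac{1}{585} \approx -0.0017094$)
$Q{\left(0,-7 \right)} O = \left(- \frac{5}{4}\right) \left(- \frac{1}{585}\right) = \frac{1}{468}$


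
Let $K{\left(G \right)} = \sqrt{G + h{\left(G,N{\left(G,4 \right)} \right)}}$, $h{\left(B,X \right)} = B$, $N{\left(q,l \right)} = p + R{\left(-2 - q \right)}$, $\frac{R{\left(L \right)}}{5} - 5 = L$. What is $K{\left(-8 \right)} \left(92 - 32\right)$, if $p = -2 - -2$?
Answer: $240 i \approx 240.0 i$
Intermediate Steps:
$R{\left(L \right)} = 25 + 5 L$
$p = 0$ ($p = -2 + 2 = 0$)
$N{\left(q,l \right)} = 15 - 5 q$ ($N{\left(q,l \right)} = 0 + \left(25 + 5 \left(-2 - q\right)\right) = 0 + \left(25 - \left(10 + 5 q\right)\right) = 0 - \left(-15 + 5 q\right) = 15 - 5 q$)
$K{\left(G \right)} = \sqrt{2} \sqrt{G}$ ($K{\left(G \right)} = \sqrt{G + G} = \sqrt{2 G} = \sqrt{2} \sqrt{G}$)
$K{\left(-8 \right)} \left(92 - 32\right) = \sqrt{2} \sqrt{-8} \left(92 - 32\right) = \sqrt{2} \cdot 2 i \sqrt{2} \cdot 60 = 4 i 60 = 240 i$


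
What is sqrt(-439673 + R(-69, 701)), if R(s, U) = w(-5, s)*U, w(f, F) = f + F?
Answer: I*sqrt(491547) ≈ 701.1*I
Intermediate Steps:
w(f, F) = F + f
R(s, U) = U*(-5 + s) (R(s, U) = (s - 5)*U = (-5 + s)*U = U*(-5 + s))
sqrt(-439673 + R(-69, 701)) = sqrt(-439673 + 701*(-5 - 69)) = sqrt(-439673 + 701*(-74)) = sqrt(-439673 - 51874) = sqrt(-491547) = I*sqrt(491547)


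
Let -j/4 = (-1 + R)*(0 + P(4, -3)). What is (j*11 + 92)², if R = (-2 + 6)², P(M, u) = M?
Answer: 6492304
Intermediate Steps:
R = 16 (R = 4² = 16)
j = -240 (j = -4*(-1 + 16)*(0 + 4) = -60*4 = -4*60 = -240)
(j*11 + 92)² = (-240*11 + 92)² = (-2640 + 92)² = (-2548)² = 6492304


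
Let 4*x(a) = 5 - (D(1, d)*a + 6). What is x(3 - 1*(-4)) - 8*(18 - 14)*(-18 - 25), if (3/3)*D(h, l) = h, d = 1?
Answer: 1374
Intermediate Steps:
D(h, l) = h
x(a) = -¼ - a/4 (x(a) = (5 - (1*a + 6))/4 = (5 - (a + 6))/4 = (5 - (6 + a))/4 = (5 + (-6 - a))/4 = (-1 - a)/4 = -¼ - a/4)
x(3 - 1*(-4)) - 8*(18 - 14)*(-18 - 25) = (-¼ - (3 - 1*(-4))/4) - 8*(18 - 14)*(-18 - 25) = (-¼ - (3 + 4)/4) - 32*(-43) = (-¼ - ¼*7) - 8*(-172) = (-¼ - 7/4) + 1376 = -2 + 1376 = 1374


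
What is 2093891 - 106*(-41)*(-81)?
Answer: 1741865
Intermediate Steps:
2093891 - 106*(-41)*(-81) = 2093891 - (-4346)*(-81) = 2093891 - 1*352026 = 2093891 - 352026 = 1741865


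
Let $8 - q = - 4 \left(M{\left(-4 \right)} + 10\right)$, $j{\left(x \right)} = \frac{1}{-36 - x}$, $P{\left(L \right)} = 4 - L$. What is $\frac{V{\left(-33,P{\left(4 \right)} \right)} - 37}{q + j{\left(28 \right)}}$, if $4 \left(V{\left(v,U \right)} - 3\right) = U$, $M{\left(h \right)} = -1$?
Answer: $- \frac{2176}{2815} \approx -0.773$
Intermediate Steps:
$V{\left(v,U \right)} = 3 + \frac{U}{4}$
$q = 44$ ($q = 8 - - 4 \left(-1 + 10\right) = 8 - \left(-4\right) 9 = 8 - -36 = 8 + 36 = 44$)
$\frac{V{\left(-33,P{\left(4 \right)} \right)} - 37}{q + j{\left(28 \right)}} = \frac{\left(3 + \frac{4 - 4}{4}\right) - 37}{44 - \frac{1}{36 + 28}} = \frac{\left(3 + \frac{4 - 4}{4}\right) - 37}{44 - \frac{1}{64}} = \frac{\left(3 + \frac{1}{4} \cdot 0\right) - 37}{44 - \frac{1}{64}} = \frac{\left(3 + 0\right) - 37}{44 - \frac{1}{64}} = \frac{3 - 37}{\frac{2815}{64}} = \left(-34\right) \frac{64}{2815} = - \frac{2176}{2815}$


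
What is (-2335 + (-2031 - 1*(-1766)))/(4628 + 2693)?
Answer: -2600/7321 ≈ -0.35514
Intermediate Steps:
(-2335 + (-2031 - 1*(-1766)))/(4628 + 2693) = (-2335 + (-2031 + 1766))/7321 = (-2335 - 265)*(1/7321) = -2600*1/7321 = -2600/7321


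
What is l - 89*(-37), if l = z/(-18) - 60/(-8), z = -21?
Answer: 9905/3 ≈ 3301.7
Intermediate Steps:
l = 26/3 (l = -21/(-18) - 60/(-8) = -21*(-1/18) - 60*(-1/8) = 7/6 + 15/2 = 26/3 ≈ 8.6667)
l - 89*(-37) = 26/3 - 89*(-37) = 26/3 + 3293 = 9905/3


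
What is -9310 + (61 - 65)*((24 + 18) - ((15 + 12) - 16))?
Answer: -9434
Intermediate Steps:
-9310 + (61 - 65)*((24 + 18) - ((15 + 12) - 16)) = -9310 - 4*(42 - (27 - 16)) = -9310 - 4*(42 - 1*11) = -9310 - 4*(42 - 11) = -9310 - 4*31 = -9310 - 124 = -9434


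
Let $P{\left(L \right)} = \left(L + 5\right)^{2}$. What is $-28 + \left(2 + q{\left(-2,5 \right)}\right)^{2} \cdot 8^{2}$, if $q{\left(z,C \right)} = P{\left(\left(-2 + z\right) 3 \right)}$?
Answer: $166436$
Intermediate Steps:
$P{\left(L \right)} = \left(5 + L\right)^{2}$
$q{\left(z,C \right)} = \left(-1 + 3 z\right)^{2}$ ($q{\left(z,C \right)} = \left(5 + \left(-2 + z\right) 3\right)^{2} = \left(5 + \left(-6 + 3 z\right)\right)^{2} = \left(-1 + 3 z\right)^{2}$)
$-28 + \left(2 + q{\left(-2,5 \right)}\right)^{2} \cdot 8^{2} = -28 + \left(2 + \left(-1 + 3 \left(-2\right)\right)^{2}\right)^{2} \cdot 8^{2} = -28 + \left(2 + \left(-1 - 6\right)^{2}\right)^{2} \cdot 64 = -28 + \left(2 + \left(-7\right)^{2}\right)^{2} \cdot 64 = -28 + \left(2 + 49\right)^{2} \cdot 64 = -28 + 51^{2} \cdot 64 = -28 + 2601 \cdot 64 = -28 + 166464 = 166436$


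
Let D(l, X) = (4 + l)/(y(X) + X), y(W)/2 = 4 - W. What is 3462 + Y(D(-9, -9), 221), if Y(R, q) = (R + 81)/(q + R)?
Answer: 463957/134 ≈ 3462.4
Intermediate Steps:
y(W) = 8 - 2*W (y(W) = 2*(4 - W) = 8 - 2*W)
D(l, X) = (4 + l)/(8 - X) (D(l, X) = (4 + l)/((8 - 2*X) + X) = (4 + l)/(8 - X))
Y(R, q) = (81 + R)/(R + q)
3462 + Y(D(-9, -9), 221) = 3462 + (81 + (4 - 9)/(8 - 1*(-9)))/((4 - 9)/(8 - 1*(-9)) + 221) = 3462 + (81 - 5/(8 + 9))/(-5/(8 + 9) + 221) = 3462 + (81 - 5/17)/(-5/17 + 221) = 3462 + (1372/17)/(3752/17) = 3462 + (17/3752)*(1372/17) = 3462 + 49/134 = 463957/134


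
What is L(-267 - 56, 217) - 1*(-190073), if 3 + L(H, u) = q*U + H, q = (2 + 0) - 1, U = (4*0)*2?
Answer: 189747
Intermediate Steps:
U = 0 (U = 0*2 = 0)
q = 1 (q = 2 - 1 = 1)
L(H, u) = -3 + H (L(H, u) = -3 + (1*0 + H) = -3 + (0 + H) = -3 + H)
L(-267 - 56, 217) - 1*(-190073) = (-3 + (-267 - 56)) - 1*(-190073) = (-3 - 323) + 190073 = -326 + 190073 = 189747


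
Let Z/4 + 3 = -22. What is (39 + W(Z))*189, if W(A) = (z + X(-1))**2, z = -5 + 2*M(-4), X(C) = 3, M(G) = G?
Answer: 26271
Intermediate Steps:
Z = -100 (Z = -12 + 4*(-22) = -12 - 88 = -100)
z = -13 (z = -5 + 2*(-4) = -5 - 8 = -13)
W(A) = 100 (W(A) = (-13 + 3)**2 = (-10)**2 = 100)
(39 + W(Z))*189 = (39 + 100)*189 = 139*189 = 26271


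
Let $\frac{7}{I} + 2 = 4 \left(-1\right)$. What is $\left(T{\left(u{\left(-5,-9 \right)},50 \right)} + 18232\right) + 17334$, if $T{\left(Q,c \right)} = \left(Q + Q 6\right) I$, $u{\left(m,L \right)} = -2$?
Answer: $\frac{106747}{3} \approx 35582.0$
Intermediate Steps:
$I = - \frac{7}{6}$ ($I = \frac{7}{-2 + 4 \left(-1\right)} = \frac{7}{-2 - 4} = \frac{7}{-6} = 7 \left(- \frac{1}{6}\right) = - \frac{7}{6} \approx -1.1667$)
$T{\left(Q,c \right)} = - \frac{49 Q}{6}$ ($T{\left(Q,c \right)} = \left(Q + Q 6\right) \left(- \frac{7}{6}\right) = \left(Q + 6 Q\right) \left(- \frac{7}{6}\right) = 7 Q \left(- \frac{7}{6}\right) = - \frac{49 Q}{6}$)
$\left(T{\left(u{\left(-5,-9 \right)},50 \right)} + 18232\right) + 17334 = \left(\left(- \frac{49}{6}\right) \left(-2\right) + 18232\right) + 17334 = \left(\frac{49}{3} + 18232\right) + 17334 = \frac{54745}{3} + 17334 = \frac{106747}{3}$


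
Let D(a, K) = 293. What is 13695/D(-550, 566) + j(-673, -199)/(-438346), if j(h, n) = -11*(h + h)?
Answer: 2999405156/64217689 ≈ 46.707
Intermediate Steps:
j(h, n) = -22*h
13695/D(-550, 566) + j(-673, -199)/(-438346) = 13695/293 - 22*(-673)/(-438346) = 13695*(1/293) + 14806*(-1/438346) = 13695/293 - 7403/219173 = 2999405156/64217689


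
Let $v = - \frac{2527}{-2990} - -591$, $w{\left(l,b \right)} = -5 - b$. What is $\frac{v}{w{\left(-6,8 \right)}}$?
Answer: $- \frac{1769617}{38870} \approx -45.527$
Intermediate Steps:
$v = \frac{1769617}{2990}$ ($v = \left(-2527\right) \left(- \frac{1}{2990}\right) + 591 = \frac{2527}{2990} + 591 = \frac{1769617}{2990} \approx 591.84$)
$\frac{v}{w{\left(-6,8 \right)}} = \frac{1769617}{2990 \left(-5 - 8\right)} = \frac{1769617}{2990 \left(-13\right)} = \frac{1769617}{2990} \left(- \frac{1}{13}\right) = - \frac{1769617}{38870}$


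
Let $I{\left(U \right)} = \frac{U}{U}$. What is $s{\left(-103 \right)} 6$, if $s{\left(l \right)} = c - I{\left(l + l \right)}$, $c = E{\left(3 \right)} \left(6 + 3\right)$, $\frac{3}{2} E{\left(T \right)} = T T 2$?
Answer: $642$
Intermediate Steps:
$E{\left(T \right)} = \frac{4 T^{2}}{3}$ ($E{\left(T \right)} = \frac{2 T T 2}{3} = \frac{2 T^{2} \cdot 2}{3} = \frac{2 \cdot 2 T^{2}}{3} = \frac{4 T^{2}}{3}$)
$c = 108$ ($c = \frac{4 \cdot 3^{2}}{3} \left(6 + 3\right) = \frac{4}{3} \cdot 9 \cdot 9 = 12 \cdot 9 = 108$)
$I{\left(U \right)} = 1$
$s{\left(l \right)} = 107$ ($s{\left(l \right)} = 108 - 1 = 107$)
$s{\left(-103 \right)} 6 = 107 \cdot 6 = 642$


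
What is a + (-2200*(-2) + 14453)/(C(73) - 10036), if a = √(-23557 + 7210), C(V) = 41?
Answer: -18853/9995 + I*√16347 ≈ -1.8862 + 127.86*I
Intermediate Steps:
a = I*√16347 (a = √(-16347) = I*√16347 ≈ 127.86*I)
a + (-2200*(-2) + 14453)/(C(73) - 10036) = I*√16347 + (-2200*(-2) + 14453)/(41 - 10036) = I*√16347 + (4400 + 14453)/(-9995) = I*√16347 + 18853*(-1/9995) = I*√16347 - 18853/9995 = -18853/9995 + I*√16347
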